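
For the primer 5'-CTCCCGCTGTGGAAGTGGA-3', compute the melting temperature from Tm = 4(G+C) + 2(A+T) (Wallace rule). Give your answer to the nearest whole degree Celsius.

Base counts: A=3, T=4, G=7, C=5 (length 19).
Tm = 2·(3+4) + 4·(7+5) = 2·7 + 4·12 = 14 + 48 = 62°C.

62°C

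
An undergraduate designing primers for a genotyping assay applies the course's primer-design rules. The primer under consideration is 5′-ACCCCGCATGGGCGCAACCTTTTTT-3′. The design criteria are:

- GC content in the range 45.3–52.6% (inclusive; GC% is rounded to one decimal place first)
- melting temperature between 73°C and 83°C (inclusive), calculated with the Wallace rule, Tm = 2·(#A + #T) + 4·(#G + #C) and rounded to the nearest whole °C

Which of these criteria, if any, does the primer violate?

Base counts: A=4, T=7, G=5, C=9 (length 25).
GC content: GC 14/25 = 56.0%, outside 45.3–52.6% ✗
Tm: Tm = 2·11 + 4·14 = 78°C ✓

Fails: GC content.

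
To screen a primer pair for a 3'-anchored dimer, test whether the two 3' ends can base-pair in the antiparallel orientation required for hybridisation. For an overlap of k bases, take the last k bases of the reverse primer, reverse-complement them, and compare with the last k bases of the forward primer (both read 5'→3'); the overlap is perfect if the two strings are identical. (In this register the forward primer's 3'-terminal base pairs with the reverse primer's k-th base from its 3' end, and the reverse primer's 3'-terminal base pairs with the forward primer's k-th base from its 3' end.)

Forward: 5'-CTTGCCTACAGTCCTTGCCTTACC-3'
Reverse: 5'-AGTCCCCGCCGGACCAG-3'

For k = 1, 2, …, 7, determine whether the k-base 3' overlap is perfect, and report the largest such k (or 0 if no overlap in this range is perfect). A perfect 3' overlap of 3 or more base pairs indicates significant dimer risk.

Last 7 bases (5'→3') — forward …CCTTACC, reverse …GGACCAG.
Reverse complement of the reverse primer's last 7 bases: CTGGTCC; its first k bases are the reverse complement of the reverse primer's last k bases, so a perfect k-base overlap needs the forward primer's last k bases to equal them.
Comparing (forward last k vs required): k=1: C vs C ✓; k=2: CC vs CT ✗; k=3: ACC vs CTG ✗; k=4: TACC vs CTGG ✗; k=5: TTACC vs CTGGT ✗; k=6: CTTACC vs CTGGTC ✗; k=7: CCTTACC vs CTGGTCC ✗.
Only k = 1 is perfect, so the longest perfect 3' overlap is 1.

Longest perfect overlap: 1 complementary base pair; below the dimer-risk threshold (threshold 3).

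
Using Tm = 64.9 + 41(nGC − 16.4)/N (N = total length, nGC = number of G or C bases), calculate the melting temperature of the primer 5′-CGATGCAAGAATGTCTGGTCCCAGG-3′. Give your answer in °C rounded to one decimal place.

61.0°C

Base counts: A=6, T=5, G=8, C=6; G+C = 14, N = 25.
Tm = 64.9 + 41·(14 − 16.4)/25 = 64.9 + -98.40/25 = 61.0°C.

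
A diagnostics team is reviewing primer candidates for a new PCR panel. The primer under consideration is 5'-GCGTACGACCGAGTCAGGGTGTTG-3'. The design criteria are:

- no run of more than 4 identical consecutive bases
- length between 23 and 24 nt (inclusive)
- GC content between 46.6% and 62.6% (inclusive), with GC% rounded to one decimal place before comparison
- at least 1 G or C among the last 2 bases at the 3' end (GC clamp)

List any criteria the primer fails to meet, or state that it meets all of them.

Meets all criteria.

Base counts: A=4, T=5, G=10, C=5 (length 24).
homopolymer run: longest run = 3 ✓
length: length 24 ✓
GC content: GC 15/24 = 62.5% ✓
GC clamp: 3' end TG has 1 G/C ✓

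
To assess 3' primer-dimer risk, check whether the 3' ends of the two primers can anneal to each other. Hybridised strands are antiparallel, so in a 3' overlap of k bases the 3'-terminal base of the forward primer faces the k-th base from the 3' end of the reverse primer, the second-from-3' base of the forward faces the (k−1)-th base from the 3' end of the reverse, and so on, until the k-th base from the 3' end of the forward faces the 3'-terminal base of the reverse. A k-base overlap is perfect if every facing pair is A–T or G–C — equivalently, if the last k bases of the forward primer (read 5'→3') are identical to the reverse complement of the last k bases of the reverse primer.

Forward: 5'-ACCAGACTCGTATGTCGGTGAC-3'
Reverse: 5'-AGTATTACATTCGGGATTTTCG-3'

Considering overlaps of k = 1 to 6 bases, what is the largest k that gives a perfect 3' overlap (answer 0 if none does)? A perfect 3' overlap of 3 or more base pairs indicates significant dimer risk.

Last 6 bases (5'→3') — forward …GGTGAC, reverse …TTTTCG.
Reverse complement of the reverse primer's last 6 bases: CGAAAA; its first k bases are the reverse complement of the reverse primer's last k bases, so a perfect k-base overlap needs the forward primer's last k bases to equal them.
Comparing (forward last k vs required): k=1: C vs C ✓; k=2: AC vs CG ✗; k=3: GAC vs CGA ✗; k=4: TGAC vs CGAA ✗; k=5: GTGAC vs CGAAA ✗; k=6: GGTGAC vs CGAAAA ✗.
Only k = 1 is perfect, so the longest perfect 3' overlap is 1.

Longest perfect overlap: 1 complementary base pair; below the dimer-risk threshold (threshold 3).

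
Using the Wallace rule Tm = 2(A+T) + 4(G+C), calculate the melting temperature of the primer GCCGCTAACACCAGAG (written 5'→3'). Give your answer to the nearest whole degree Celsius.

Base counts: A=5, T=1, G=4, C=6 (length 16).
Tm = 2·(5+1) + 4·(4+6) = 2·6 + 4·10 = 12 + 40 = 52°C.

52°C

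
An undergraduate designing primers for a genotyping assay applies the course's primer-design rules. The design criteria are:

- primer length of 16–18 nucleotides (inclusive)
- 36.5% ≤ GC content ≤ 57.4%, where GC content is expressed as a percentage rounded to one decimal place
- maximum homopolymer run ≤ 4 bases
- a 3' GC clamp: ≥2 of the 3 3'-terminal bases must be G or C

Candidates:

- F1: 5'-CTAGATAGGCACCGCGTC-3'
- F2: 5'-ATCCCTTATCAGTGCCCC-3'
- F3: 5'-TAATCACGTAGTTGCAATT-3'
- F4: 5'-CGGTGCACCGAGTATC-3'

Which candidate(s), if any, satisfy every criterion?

F2 only.

F1 (18 nt, A=4 T=3 G=5 C=6): length 18 ✓; GC 11/18 = 61.1%, outside 36.5–57.4% ✗; longest run = 2 ✓; 3' end GTC has 2 G/C ✓ — fails.
F2 (18 nt, A=3 T=5 G=2 C=8): length 18 ✓; GC 10/18 = 55.6% ✓; longest run = 4 ✓; 3' end CCC has 3 G/C ✓ — passes.
F3 (19 nt, A=6 T=7 G=3 C=3): length 19, outside 16–18 ✗; GC 6/19 = 31.6%, outside 36.5–57.4% ✗; longest run = 2 ✓; 3' end ATT has 0 G/C, need ≥2 ✗ — fails.
F4 (16 nt, A=3 T=3 G=5 C=5): length 16 ✓; GC 10/16 = 62.5%, outside 36.5–57.4% ✗; longest run = 2 ✓; 3' end ATC has 1 G/C, need ≥2 ✗ — fails.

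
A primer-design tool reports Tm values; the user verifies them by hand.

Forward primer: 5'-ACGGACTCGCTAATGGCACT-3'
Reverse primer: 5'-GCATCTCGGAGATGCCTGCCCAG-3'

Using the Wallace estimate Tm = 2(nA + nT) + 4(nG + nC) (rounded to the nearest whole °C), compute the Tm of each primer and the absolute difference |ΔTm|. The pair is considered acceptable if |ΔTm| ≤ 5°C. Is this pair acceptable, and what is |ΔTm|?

Forward: A=5 T=4 G=5 C=6 → Tm = 2·9 + 4·11 = 62°C.
Reverse: A=4 T=4 G=7 C=8 → Tm = 2·8 + 4·15 = 76°C.
|ΔTm| = |62 − 76| = 14°C, > 5°C.

|ΔTm| = 14°C; the pair is not acceptable.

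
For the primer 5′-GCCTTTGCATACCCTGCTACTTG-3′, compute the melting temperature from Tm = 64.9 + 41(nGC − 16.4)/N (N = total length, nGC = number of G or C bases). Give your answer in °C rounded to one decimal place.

57.1°C

Base counts: A=3, T=8, G=4, C=8; G+C = 12, N = 23.
Tm = 64.9 + 41·(12 − 16.4)/23 = 64.9 + -180.40/23 = 57.1°C.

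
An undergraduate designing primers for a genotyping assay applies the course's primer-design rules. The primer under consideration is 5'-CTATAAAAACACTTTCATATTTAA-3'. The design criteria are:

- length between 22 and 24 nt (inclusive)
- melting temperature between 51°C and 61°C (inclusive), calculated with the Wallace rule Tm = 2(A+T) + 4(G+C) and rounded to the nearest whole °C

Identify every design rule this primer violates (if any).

Base counts: A=11, T=9, G=0, C=4 (length 24).
length: length 24 ✓
Tm: Tm = 2·20 + 4·4 = 56°C ✓

Meets all criteria.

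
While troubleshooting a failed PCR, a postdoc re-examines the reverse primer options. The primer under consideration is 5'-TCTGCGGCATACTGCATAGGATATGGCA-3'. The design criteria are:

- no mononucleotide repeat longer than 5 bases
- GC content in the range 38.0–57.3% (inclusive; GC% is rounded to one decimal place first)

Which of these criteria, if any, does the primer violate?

Meets all criteria.

Base counts: A=7, T=7, G=8, C=6 (length 28).
homopolymer run: longest run = 2 ✓
GC content: GC 14/28 = 50.0% ✓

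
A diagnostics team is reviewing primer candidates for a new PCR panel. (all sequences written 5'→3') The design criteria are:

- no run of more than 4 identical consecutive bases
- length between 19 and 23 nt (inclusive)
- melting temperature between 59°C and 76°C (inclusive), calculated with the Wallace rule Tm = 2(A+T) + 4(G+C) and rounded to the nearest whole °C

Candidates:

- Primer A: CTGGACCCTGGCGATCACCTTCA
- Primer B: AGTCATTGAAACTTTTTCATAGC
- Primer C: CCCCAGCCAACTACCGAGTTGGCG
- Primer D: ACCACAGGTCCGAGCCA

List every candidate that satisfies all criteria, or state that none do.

Primer A only.

Primer A (23 nt, A=4 T=5 G=5 C=9): longest run = 3 ✓; length 23 ✓; Tm = 2·9 + 4·14 = 74°C ✓ — passes.
Primer B (23 nt, A=7 T=9 G=3 C=4): longest run = 5, exceeds 4 ✗; length 23 ✓; Tm = 2·16 + 4·7 = 60°C ✓ — fails.
Primer C (24 nt, A=5 T=3 G=6 C=10): longest run = 4 ✓; length 24, outside 19–23 ✗; Tm = 2·8 + 4·16 = 80°C, outside 59–76°C ✗ — fails.
Primer D (17 nt, A=5 T=1 G=4 C=7): longest run = 2 ✓; length 17, outside 19–23 ✗; Tm = 2·6 + 4·11 = 56°C, outside 59–76°C ✗ — fails.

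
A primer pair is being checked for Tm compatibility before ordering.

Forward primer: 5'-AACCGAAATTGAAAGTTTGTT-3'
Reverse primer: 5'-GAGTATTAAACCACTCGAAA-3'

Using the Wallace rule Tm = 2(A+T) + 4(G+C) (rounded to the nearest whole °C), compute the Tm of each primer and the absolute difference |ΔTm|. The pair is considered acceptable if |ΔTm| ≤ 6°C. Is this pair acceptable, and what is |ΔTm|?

Forward: A=8 T=7 G=4 C=2 → Tm = 2·15 + 4·6 = 54°C.
Reverse: A=9 T=4 G=3 C=4 → Tm = 2·13 + 4·7 = 54°C.
|ΔTm| = |54 − 54| = 0°C, ≤ 6°C.

|ΔTm| = 0°C; the pair is acceptable.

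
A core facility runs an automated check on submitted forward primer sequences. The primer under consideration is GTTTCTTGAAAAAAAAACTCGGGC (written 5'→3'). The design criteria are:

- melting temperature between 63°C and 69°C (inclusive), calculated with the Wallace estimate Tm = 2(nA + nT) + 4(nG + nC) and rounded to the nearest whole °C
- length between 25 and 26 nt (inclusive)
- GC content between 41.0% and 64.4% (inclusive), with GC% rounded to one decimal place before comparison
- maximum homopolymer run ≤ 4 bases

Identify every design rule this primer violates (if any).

Fails: length, GC content, homopolymer run.

Base counts: A=9, T=6, G=5, C=4 (length 24).
Tm: Tm = 2·15 + 4·9 = 66°C ✓
length: length 24, outside 25–26 ✗
GC content: GC 9/24 = 37.5%, outside 41.0–64.4% ✗
homopolymer run: longest run = 9, exceeds 4 ✗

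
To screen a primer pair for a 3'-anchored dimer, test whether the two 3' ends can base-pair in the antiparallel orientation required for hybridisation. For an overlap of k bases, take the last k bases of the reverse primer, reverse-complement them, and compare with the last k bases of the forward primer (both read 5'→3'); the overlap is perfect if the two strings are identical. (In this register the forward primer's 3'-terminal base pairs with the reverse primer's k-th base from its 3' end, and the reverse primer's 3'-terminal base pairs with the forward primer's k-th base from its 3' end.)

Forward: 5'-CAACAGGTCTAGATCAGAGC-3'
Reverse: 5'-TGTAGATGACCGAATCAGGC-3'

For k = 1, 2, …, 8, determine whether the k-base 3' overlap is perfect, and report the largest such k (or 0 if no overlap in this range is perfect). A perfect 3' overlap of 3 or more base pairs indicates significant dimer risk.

Longest perfect overlap: 2 complementary base pairs; below the dimer-risk threshold (threshold 3).

Last 8 bases (5'→3') — forward …ATCAGAGC, reverse …AATCAGGC.
Reverse complement of the reverse primer's last 8 bases: GCCTGATT; its first k bases are the reverse complement of the reverse primer's last k bases, so a perfect k-base overlap needs the forward primer's last k bases to equal them.
Comparing (forward last k vs required): k=1: C vs G ✗; k=2: GC vs GC ✓; k=3: AGC vs GCC ✗; k=4: GAGC vs GCCT ✗; k=5: AGAGC vs GCCTG ✗; k=6: CAGAGC vs GCCTGA ✗; k=7: TCAGAGC vs GCCTGAT ✗; k=8: ATCAGAGC vs GCCTGATT ✗.
Only k = 2 is perfect, so the longest perfect 3' overlap is 2.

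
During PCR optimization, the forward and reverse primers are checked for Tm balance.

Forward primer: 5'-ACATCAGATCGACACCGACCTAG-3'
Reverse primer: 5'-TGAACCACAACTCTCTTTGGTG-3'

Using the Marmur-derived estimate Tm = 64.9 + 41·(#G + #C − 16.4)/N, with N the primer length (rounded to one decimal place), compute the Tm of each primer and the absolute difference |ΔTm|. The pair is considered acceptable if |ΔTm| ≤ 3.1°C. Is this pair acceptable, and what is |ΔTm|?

|ΔTm| = 4.1°C; the pair is not acceptable.

Forward: G+C = 12, N = 23 → Tm = 64.9 + 41·(12 − 16.4)/23 = 57.1°C.
Reverse: G+C = 10, N = 22 → Tm = 64.9 + 41·(10 − 16.4)/22 = 53.0°C.
|ΔTm| = |57.1 − 53.0| = 4.1°C, > 3.1°C.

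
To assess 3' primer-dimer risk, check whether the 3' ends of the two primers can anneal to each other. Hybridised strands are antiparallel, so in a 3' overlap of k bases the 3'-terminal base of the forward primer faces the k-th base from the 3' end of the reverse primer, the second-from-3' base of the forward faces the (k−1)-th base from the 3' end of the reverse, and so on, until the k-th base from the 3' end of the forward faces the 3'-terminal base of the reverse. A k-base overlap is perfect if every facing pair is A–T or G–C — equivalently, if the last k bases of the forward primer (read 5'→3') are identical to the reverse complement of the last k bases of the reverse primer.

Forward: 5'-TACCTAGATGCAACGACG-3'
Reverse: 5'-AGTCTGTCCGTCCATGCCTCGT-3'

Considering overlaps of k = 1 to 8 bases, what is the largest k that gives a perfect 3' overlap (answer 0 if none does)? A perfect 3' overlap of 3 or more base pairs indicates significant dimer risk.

Longest perfect overlap: 3 complementary base pairs; significant dimer risk (threshold 3).

Last 8 bases (5'→3') — forward …CAACGACG, reverse …TGCCTCGT.
Reverse complement of the reverse primer's last 8 bases: ACGAGGCA; its first k bases are the reverse complement of the reverse primer's last k bases, so a perfect k-base overlap needs the forward primer's last k bases to equal them.
Comparing (forward last k vs required): k=1: G vs A ✗; k=2: CG vs AC ✗; k=3: ACG vs ACG ✓; k=4: GACG vs ACGA ✗; k=5: CGACG vs ACGAG ✗; k=6: ACGACG vs ACGAGG ✗; k=7: AACGACG vs ACGAGGC ✗; k=8: CAACGACG vs ACGAGGCA ✗.
Only k = 3 is perfect, so the longest perfect 3' overlap is 3.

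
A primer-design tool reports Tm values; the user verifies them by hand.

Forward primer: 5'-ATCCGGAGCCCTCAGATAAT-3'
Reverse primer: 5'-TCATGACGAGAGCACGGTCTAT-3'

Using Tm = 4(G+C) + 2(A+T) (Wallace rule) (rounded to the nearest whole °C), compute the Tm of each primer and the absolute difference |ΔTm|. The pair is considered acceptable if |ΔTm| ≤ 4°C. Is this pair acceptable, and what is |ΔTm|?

|ΔTm| = 6°C; the pair is not acceptable.

Forward: A=6 T=4 G=4 C=6 → Tm = 2·10 + 4·10 = 60°C.
Reverse: A=6 T=5 G=6 C=5 → Tm = 2·11 + 4·11 = 66°C.
|ΔTm| = |60 − 66| = 6°C, > 4°C.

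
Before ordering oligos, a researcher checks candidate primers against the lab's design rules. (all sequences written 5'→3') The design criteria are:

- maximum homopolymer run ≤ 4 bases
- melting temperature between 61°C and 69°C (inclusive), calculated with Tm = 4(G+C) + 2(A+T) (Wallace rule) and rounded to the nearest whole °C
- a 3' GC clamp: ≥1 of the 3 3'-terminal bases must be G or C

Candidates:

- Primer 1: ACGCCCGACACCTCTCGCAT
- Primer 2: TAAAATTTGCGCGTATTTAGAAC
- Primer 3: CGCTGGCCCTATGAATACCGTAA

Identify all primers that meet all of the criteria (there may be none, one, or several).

Primer 1 (20 nt, A=4 T=3 G=3 C=10): longest run = 3 ✓; Tm = 2·7 + 4·13 = 66°C ✓; 3' end CAT has 1 G/C ✓ — passes.
Primer 2 (23 nt, A=8 T=8 G=4 C=3): longest run = 4 ✓; Tm = 2·16 + 4·7 = 60°C, outside 61–69°C ✗; 3' end AAC has 1 G/C ✓ — fails.
Primer 3 (23 nt, A=6 T=5 G=5 C=7): longest run = 3 ✓; Tm = 2·11 + 4·12 = 70°C, outside 61–69°C ✗; 3' end TAA has 0 G/C, need ≥1 ✗ — fails.

Primer 1 only.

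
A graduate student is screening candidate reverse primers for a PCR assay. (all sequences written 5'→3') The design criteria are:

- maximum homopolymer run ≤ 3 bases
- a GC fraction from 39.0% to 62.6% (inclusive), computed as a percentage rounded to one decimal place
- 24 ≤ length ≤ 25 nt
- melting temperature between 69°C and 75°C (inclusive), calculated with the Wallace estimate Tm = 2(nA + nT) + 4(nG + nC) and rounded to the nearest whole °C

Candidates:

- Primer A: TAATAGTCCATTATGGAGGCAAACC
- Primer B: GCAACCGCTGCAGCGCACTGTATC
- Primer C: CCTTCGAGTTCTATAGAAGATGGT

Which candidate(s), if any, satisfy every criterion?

Primer A (25 nt, A=9 T=6 G=5 C=5): longest run = 3 ✓; GC 10/25 = 40.0% ✓; length 25 ✓; Tm = 2·15 + 4·10 = 70°C ✓ — passes.
Primer B (24 nt, A=5 T=4 G=6 C=9): longest run = 2 ✓; GC 15/24 = 62.5% ✓; length 24 ✓; Tm = 2·9 + 4·15 = 78°C, outside 69–75°C ✗ — fails.
Primer C (24 nt, A=6 T=8 G=6 C=4): longest run = 2 ✓; GC 10/24 = 41.7% ✓; length 24 ✓; Tm = 2·14 + 4·10 = 68°C, outside 69–75°C ✗ — fails.

Primer A only.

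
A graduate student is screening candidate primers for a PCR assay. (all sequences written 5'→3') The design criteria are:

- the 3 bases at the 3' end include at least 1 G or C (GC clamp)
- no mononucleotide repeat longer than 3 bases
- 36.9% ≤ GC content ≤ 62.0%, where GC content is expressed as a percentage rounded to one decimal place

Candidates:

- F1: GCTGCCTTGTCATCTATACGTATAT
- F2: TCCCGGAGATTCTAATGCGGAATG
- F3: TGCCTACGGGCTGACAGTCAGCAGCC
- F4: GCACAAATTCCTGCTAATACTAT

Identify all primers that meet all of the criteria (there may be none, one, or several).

F1 (25 nt, A=5 T=10 G=4 C=6): 3' end TAT has 0 G/C, need ≥1 ✗; longest run = 2 ✓; GC 10/25 = 40.0% ✓ — fails.
F2 (24 nt, A=6 T=6 G=7 C=5): 3' end ATG has 1 G/C ✓; longest run = 3 ✓; GC 12/24 = 50.0% ✓ — passes.
F3 (26 nt, A=5 T=4 G=8 C=9): 3' end GCC has 3 G/C ✓; longest run = 3 ✓; GC 17/26 = 65.4%, outside 36.9–62.0% ✗ — fails.
F4 (23 nt, A=8 T=7 G=2 C=6): 3' end TAT has 0 G/C, need ≥1 ✗; longest run = 3 ✓; GC 8/23 = 34.8%, outside 36.9–62.0% ✗ — fails.

F2 only.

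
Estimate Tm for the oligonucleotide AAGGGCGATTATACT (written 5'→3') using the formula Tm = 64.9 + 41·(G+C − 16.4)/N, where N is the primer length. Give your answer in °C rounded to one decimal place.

Base counts: A=5, T=4, G=4, C=2; G+C = 6, N = 15.
Tm = 64.9 + 41·(6 − 16.4)/15 = 64.9 + -426.40/15 = 36.5°C.

36.5°C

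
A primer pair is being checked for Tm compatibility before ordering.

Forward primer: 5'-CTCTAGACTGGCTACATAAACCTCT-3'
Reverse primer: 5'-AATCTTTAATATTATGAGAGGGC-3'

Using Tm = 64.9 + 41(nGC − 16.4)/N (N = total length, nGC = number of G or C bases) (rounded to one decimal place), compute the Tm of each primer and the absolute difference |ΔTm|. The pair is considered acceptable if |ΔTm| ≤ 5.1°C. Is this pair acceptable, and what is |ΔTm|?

Forward: G+C = 11, N = 25 → Tm = 64.9 + 41·(11 − 16.4)/25 = 56.0°C.
Reverse: G+C = 7, N = 23 → Tm = 64.9 + 41·(7 − 16.4)/23 = 48.1°C.
|ΔTm| = |56.0 − 48.1| = 7.9°C, > 5.1°C.

|ΔTm| = 7.9°C; the pair is not acceptable.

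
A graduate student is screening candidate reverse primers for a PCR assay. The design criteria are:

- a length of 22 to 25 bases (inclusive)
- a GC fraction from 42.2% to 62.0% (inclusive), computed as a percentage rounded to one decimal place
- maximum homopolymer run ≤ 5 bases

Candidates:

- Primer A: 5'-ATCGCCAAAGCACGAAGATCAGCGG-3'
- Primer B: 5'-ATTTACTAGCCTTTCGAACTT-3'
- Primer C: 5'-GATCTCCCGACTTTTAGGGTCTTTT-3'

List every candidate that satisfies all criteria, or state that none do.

Primer A and Primer C.

Primer A (25 nt, A=9 T=2 G=7 C=7): length 25 ✓; GC 14/25 = 56.0% ✓; longest run = 3 ✓ — passes.
Primer B (21 nt, A=5 T=9 G=2 C=5): length 21, outside 22–25 ✗; GC 7/21 = 33.3%, outside 42.2–62.0% ✗; longest run = 3 ✓ — fails.
Primer C (25 nt, A=3 T=11 G=5 C=6): length 25 ✓; GC 11/25 = 44.0% ✓; longest run = 4 ✓ — passes.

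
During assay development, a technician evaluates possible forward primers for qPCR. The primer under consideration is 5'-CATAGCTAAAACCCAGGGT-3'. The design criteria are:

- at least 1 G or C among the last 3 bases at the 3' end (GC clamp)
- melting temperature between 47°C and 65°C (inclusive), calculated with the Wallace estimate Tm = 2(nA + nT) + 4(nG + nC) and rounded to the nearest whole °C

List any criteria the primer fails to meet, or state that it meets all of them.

Base counts: A=7, T=3, G=4, C=5 (length 19).
GC clamp: 3' end GGT has 2 G/C ✓
Tm: Tm = 2·10 + 4·9 = 56°C ✓

Meets all criteria.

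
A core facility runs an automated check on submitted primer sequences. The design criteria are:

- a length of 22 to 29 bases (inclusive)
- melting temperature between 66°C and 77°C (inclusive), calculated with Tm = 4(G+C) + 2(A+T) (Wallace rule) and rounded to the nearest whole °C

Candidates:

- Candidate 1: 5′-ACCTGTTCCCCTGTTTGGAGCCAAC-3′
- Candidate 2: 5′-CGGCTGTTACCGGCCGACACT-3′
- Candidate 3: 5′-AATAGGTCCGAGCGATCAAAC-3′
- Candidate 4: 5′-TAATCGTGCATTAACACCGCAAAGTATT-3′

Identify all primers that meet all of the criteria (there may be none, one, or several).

Candidate 4 only.

Candidate 1 (25 nt, A=4 T=7 G=5 C=9): length 25 ✓; Tm = 2·11 + 4·14 = 78°C, outside 66–77°C ✗ — fails.
Candidate 2 (21 nt, A=3 T=4 G=6 C=8): length 21, outside 22–29 ✗; Tm = 2·7 + 4·14 = 70°C ✓ — fails.
Candidate 3 (21 nt, A=8 T=3 G=5 C=5): length 21, outside 22–29 ✗; Tm = 2·11 + 4·10 = 62°C, outside 66–77°C ✗ — fails.
Candidate 4 (28 nt, A=10 T=8 G=4 C=6): length 28 ✓; Tm = 2·18 + 4·10 = 76°C ✓ — passes.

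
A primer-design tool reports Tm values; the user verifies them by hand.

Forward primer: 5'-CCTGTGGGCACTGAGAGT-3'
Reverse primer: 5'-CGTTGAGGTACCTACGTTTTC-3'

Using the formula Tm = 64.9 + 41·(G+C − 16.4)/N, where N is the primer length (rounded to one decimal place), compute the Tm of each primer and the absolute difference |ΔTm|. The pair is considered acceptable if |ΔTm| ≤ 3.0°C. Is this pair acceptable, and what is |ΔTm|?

Forward: G+C = 11, N = 18 → Tm = 64.9 + 41·(11 − 16.4)/18 = 52.6°C.
Reverse: G+C = 10, N = 21 → Tm = 64.9 + 41·(10 − 16.4)/21 = 52.4°C.
|ΔTm| = |52.6 − 52.4| = 0.2°C, ≤ 3.0°C.

|ΔTm| = 0.2°C; the pair is acceptable.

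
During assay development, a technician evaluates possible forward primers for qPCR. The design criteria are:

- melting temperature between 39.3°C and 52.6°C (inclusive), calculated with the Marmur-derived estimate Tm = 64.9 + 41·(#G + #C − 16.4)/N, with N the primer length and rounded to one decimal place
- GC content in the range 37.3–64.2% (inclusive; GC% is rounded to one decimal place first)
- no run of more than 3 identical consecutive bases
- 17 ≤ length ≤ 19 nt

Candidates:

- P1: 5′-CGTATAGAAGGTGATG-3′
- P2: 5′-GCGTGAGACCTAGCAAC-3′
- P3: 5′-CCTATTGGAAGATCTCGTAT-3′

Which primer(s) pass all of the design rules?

P2 only.

P1 (16 nt, A=5 T=4 G=6 C=1): Tm = 64.9 + 41·(7 − 16.4)/16 = 40.8°C ✓; GC 7/16 = 43.8% ✓; longest run = 2 ✓; length 16, outside 17–19 ✗ — fails.
P2 (17 nt, A=5 T=2 G=5 C=5): Tm = 64.9 + 41·(10 − 16.4)/17 = 49.5°C ✓; GC 10/17 = 58.8% ✓; longest run = 2 ✓; length 17 ✓ — passes.
P3 (20 nt, A=5 T=7 G=4 C=4): Tm = 64.9 + 41·(8 − 16.4)/20 = 47.7°C ✓; GC 8/20 = 40.0% ✓; longest run = 2 ✓; length 20, outside 17–19 ✗ — fails.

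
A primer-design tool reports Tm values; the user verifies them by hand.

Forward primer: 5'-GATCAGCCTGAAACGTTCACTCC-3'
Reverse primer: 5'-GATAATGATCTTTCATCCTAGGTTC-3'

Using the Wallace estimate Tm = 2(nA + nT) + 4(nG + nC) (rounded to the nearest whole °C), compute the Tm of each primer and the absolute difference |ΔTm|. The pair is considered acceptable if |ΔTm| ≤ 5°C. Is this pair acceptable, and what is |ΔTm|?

|ΔTm| = 2°C; the pair is acceptable.

Forward: A=6 T=5 G=4 C=8 → Tm = 2·11 + 4·12 = 70°C.
Reverse: A=6 T=10 G=4 C=5 → Tm = 2·16 + 4·9 = 68°C.
|ΔTm| = |70 − 68| = 2°C, ≤ 5°C.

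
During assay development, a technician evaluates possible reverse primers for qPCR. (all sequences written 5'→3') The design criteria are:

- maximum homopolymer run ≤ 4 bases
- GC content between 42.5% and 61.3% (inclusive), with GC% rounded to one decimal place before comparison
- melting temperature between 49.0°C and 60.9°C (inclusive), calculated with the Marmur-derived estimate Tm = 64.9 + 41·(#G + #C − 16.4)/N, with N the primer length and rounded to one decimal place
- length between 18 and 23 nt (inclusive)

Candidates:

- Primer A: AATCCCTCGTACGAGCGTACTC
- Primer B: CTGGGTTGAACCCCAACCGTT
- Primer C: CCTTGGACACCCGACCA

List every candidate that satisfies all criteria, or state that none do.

Primer A and Primer B.

Primer A (22 nt, A=5 T=5 G=4 C=8): longest run = 3 ✓; GC 12/22 = 54.5% ✓; Tm = 64.9 + 41·(12 − 16.4)/22 = 56.7°C ✓; length 22 ✓ — passes.
Primer B (21 nt, A=4 T=5 G=5 C=7): longest run = 4 ✓; GC 12/21 = 57.1% ✓; Tm = 64.9 + 41·(12 − 16.4)/21 = 56.3°C ✓; length 21 ✓ — passes.
Primer C (17 nt, A=4 T=2 G=3 C=8): longest run = 3 ✓; GC 11/17 = 64.7%, outside 42.5–61.3% ✗; Tm = 64.9 + 41·(11 − 16.4)/17 = 51.9°C ✓; length 17, outside 18–23 ✗ — fails.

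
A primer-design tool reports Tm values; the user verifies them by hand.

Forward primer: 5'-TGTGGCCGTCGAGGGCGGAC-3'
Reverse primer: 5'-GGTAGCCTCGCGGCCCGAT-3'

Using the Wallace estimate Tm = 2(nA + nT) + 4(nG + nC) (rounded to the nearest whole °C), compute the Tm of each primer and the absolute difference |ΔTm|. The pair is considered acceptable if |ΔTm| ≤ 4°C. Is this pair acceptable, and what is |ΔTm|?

Forward: A=2 T=3 G=10 C=5 → Tm = 2·5 + 4·15 = 70°C.
Reverse: A=2 T=3 G=7 C=7 → Tm = 2·5 + 4·14 = 66°C.
|ΔTm| = |70 − 66| = 4°C, ≤ 4°C.

|ΔTm| = 4°C; the pair is acceptable.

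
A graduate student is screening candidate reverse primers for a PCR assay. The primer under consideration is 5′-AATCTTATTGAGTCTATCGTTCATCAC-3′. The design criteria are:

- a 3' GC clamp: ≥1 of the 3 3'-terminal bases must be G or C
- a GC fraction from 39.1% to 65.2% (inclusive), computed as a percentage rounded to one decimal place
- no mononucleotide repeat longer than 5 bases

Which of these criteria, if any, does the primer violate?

Base counts: A=7, T=11, G=3, C=6 (length 27).
GC clamp: 3' end CAC has 2 G/C ✓
GC content: GC 9/27 = 33.3%, outside 39.1–65.2% ✗
homopolymer run: longest run = 2 ✓

Fails: GC content.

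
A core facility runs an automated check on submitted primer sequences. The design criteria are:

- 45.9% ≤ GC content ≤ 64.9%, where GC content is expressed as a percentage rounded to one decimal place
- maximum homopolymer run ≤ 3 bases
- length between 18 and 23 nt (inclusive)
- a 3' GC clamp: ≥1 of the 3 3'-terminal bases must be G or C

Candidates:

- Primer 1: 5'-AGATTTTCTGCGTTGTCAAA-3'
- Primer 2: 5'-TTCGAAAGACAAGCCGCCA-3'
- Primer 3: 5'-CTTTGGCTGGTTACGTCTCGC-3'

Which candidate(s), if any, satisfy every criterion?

Primer 1 (20 nt, A=5 T=8 G=4 C=3): GC 7/20 = 35.0%, outside 45.9–64.9% ✗; longest run = 4, exceeds 3 ✗; length 20 ✓; 3' end AAA has 0 G/C, need ≥1 ✗ — fails.
Primer 2 (19 nt, A=7 T=2 G=4 C=6): GC 10/19 = 52.6% ✓; longest run = 3 ✓; length 19 ✓; 3' end CCA has 2 G/C ✓ — passes.
Primer 3 (21 nt, A=1 T=8 G=6 C=6): GC 12/21 = 57.1% ✓; longest run = 3 ✓; length 21 ✓; 3' end CGC has 3 G/C ✓ — passes.

Primer 2 and Primer 3.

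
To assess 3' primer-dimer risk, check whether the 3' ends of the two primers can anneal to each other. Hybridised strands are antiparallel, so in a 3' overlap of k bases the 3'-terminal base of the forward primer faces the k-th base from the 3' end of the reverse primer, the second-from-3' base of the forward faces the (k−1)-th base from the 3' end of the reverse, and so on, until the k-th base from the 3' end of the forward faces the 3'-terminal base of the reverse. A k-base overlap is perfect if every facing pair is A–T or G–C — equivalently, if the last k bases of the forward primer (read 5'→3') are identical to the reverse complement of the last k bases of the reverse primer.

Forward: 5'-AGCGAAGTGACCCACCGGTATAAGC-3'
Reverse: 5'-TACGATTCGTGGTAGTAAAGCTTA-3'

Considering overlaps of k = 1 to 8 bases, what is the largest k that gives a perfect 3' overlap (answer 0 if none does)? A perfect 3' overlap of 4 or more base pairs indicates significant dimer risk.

Last 8 bases (5'→3') — forward …GTATAAGC, reverse …AAAGCTTA.
Reverse complement of the reverse primer's last 8 bases: TAAGCTTT; its first k bases are the reverse complement of the reverse primer's last k bases, so a perfect k-base overlap needs the forward primer's last k bases to equal them.
Comparing (forward last k vs required): k=1: C vs T ✗; k=2: GC vs TA ✗; k=3: AGC vs TAA ✗; k=4: AAGC vs TAAG ✗; k=5: TAAGC vs TAAGC ✓; k=6: ATAAGC vs TAAGCT ✗; k=7: TATAAGC vs TAAGCTT ✗; k=8: GTATAAGC vs TAAGCTTT ✗.
Only k = 5 is perfect, so the longest perfect 3' overlap is 5.

Longest perfect overlap: 5 complementary base pairs; significant dimer risk (threshold 4).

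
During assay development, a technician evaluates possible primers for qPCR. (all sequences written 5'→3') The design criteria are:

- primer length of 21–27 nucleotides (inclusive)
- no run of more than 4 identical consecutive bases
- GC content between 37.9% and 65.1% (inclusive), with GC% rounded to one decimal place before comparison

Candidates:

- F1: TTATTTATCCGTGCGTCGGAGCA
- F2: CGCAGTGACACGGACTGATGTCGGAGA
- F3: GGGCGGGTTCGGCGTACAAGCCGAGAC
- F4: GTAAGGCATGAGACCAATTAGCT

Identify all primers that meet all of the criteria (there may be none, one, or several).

F1, F2 and F4.

F1 (23 nt, A=4 T=8 G=6 C=5): length 23 ✓; longest run = 3 ✓; GC 11/23 = 47.8% ✓ — passes.
F2 (27 nt, A=7 T=4 G=10 C=6): length 27 ✓; longest run = 2 ✓; GC 16/27 = 59.3% ✓ — passes.
F3 (27 nt, A=5 T=3 G=12 C=7): length 27 ✓; longest run = 3 ✓; GC 19/27 = 70.4%, outside 37.9–65.1% ✗ — fails.
F4 (23 nt, A=8 T=5 G=6 C=4): length 23 ✓; longest run = 2 ✓; GC 10/23 = 43.5% ✓ — passes.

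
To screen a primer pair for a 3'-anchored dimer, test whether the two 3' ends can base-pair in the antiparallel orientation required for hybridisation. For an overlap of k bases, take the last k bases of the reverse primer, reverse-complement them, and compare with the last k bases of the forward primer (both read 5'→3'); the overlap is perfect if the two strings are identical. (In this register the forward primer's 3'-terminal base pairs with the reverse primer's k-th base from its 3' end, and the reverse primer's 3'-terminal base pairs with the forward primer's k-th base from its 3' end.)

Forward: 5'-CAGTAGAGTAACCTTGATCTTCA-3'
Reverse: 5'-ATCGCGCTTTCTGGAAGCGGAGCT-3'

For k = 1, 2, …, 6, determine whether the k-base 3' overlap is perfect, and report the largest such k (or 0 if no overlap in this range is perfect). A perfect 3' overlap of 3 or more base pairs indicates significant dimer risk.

Last 6 bases (5'→3') — forward …TCTTCA, reverse …GGAGCT.
Reverse complement of the reverse primer's last 6 bases: AGCTCC; its first k bases are the reverse complement of the reverse primer's last k bases, so a perfect k-base overlap needs the forward primer's last k bases to equal them.
Comparing (forward last k vs required): k=1: A vs A ✓; k=2: CA vs AG ✗; k=3: TCA vs AGC ✗; k=4: TTCA vs AGCT ✗; k=5: CTTCA vs AGCTC ✗; k=6: TCTTCA vs AGCTCC ✗.
Only k = 1 is perfect, so the longest perfect 3' overlap is 1.

Longest perfect overlap: 1 complementary base pair; below the dimer-risk threshold (threshold 3).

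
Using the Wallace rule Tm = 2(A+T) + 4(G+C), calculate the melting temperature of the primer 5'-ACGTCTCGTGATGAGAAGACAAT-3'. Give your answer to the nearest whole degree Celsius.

Base counts: A=8, T=5, G=6, C=4 (length 23).
Tm = 2·(8+5) + 4·(6+4) = 2·13 + 4·10 = 26 + 40 = 66°C.

66°C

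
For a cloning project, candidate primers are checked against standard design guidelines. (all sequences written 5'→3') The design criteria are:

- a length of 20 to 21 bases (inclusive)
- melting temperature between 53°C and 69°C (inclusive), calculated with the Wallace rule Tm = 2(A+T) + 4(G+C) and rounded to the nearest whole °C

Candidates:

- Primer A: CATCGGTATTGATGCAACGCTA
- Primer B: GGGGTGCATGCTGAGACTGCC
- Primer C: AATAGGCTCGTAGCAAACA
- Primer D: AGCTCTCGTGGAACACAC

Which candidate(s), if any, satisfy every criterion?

Primer A (22 nt, A=6 T=6 G=5 C=5): length 22, outside 20–21 ✗; Tm = 2·12 + 4·10 = 64°C ✓ — fails.
Primer B (21 nt, A=3 T=4 G=9 C=5): length 21 ✓; Tm = 2·7 + 4·14 = 70°C, outside 53–69°C ✗ — fails.
Primer C (19 nt, A=8 T=3 G=4 C=4): length 19, outside 20–21 ✗; Tm = 2·11 + 4·8 = 54°C ✓ — fails.
Primer D (18 nt, A=5 T=3 G=4 C=6): length 18, outside 20–21 ✗; Tm = 2·8 + 4·10 = 56°C ✓ — fails.

None of the candidates satisfy all criteria.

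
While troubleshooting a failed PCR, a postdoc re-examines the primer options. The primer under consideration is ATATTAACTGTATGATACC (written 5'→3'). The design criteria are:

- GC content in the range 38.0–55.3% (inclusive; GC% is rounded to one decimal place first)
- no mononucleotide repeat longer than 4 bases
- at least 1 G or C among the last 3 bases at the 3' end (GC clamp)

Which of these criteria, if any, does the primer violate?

Fails: GC content.

Base counts: A=7, T=7, G=2, C=3 (length 19).
GC content: GC 5/19 = 26.3%, outside 38.0–55.3% ✗
homopolymer run: longest run = 2 ✓
GC clamp: 3' end ACC has 2 G/C ✓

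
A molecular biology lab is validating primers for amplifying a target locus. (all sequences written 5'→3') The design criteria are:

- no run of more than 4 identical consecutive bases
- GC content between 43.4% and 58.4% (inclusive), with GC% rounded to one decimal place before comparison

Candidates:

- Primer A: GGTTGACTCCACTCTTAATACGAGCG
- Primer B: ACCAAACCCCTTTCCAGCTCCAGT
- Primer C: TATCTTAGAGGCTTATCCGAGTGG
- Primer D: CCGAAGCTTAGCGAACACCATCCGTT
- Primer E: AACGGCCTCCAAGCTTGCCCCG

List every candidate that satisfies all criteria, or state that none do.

Primer A, Primer B, Primer C and Primer D.

Primer A (26 nt, A=6 T=7 G=6 C=7): longest run = 2 ✓; GC 13/26 = 50.0% ✓ — passes.
Primer B (24 nt, A=6 T=5 G=2 C=11): longest run = 4 ✓; GC 13/24 = 54.2% ✓ — passes.
Primer C (24 nt, A=5 T=8 G=7 C=4): longest run = 2 ✓; GC 11/24 = 45.8% ✓ — passes.
Primer D (26 nt, A=7 T=5 G=5 C=9): longest run = 2 ✓; GC 14/26 = 53.8% ✓ — passes.
Primer E (22 nt, A=4 T=3 G=5 C=10): longest run = 4 ✓; GC 15/22 = 68.2%, outside 43.4–58.4% ✗ — fails.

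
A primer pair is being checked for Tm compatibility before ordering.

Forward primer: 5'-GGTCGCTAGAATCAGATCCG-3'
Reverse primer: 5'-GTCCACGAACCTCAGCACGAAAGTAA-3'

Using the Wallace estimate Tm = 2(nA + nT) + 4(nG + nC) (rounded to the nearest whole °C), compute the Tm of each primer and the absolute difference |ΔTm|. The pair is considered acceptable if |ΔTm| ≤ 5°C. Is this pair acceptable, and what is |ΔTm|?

Forward: A=5 T=4 G=6 C=5 → Tm = 2·9 + 4·11 = 62°C.
Reverse: A=10 T=3 G=5 C=8 → Tm = 2·13 + 4·13 = 78°C.
|ΔTm| = |62 − 78| = 16°C, > 5°C.

|ΔTm| = 16°C; the pair is not acceptable.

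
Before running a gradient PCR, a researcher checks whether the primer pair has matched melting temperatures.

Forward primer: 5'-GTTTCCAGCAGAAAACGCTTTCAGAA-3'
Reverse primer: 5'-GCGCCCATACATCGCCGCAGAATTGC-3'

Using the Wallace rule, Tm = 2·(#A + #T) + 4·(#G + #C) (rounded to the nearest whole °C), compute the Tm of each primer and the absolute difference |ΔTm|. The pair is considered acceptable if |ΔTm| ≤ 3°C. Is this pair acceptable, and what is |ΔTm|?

|ΔTm| = 10°C; the pair is not acceptable.

Forward: A=9 T=6 G=5 C=6 → Tm = 2·15 + 4·11 = 74°C.
Reverse: A=6 T=4 G=6 C=10 → Tm = 2·10 + 4·16 = 84°C.
|ΔTm| = |74 − 84| = 10°C, > 3°C.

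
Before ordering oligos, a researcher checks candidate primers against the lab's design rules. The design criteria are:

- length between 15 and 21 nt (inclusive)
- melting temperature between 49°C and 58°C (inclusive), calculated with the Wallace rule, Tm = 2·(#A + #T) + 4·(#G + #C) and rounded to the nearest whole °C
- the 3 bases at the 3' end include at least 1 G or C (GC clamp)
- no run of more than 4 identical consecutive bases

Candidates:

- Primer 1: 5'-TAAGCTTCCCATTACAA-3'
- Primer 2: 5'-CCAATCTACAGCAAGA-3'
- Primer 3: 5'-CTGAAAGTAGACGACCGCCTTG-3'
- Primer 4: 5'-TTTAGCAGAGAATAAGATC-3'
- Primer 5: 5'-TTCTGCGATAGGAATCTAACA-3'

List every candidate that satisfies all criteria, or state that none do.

Primer 4 and Primer 5.

Primer 1 (17 nt, A=6 T=5 G=1 C=5): length 17 ✓; Tm = 2·11 + 4·6 = 46°C, outside 49–58°C ✗; 3' end CAA has 1 G/C ✓; longest run = 3 ✓ — fails.
Primer 2 (16 nt, A=7 T=2 G=2 C=5): length 16 ✓; Tm = 2·9 + 4·7 = 46°C, outside 49–58°C ✗; 3' end AGA has 1 G/C ✓; longest run = 2 ✓ — fails.
Primer 3 (22 nt, A=6 T=4 G=6 C=6): length 22, outside 15–21 ✗; Tm = 2·10 + 4·12 = 68°C, outside 49–58°C ✗; 3' end TTG has 1 G/C ✓; longest run = 3 ✓ — fails.
Primer 4 (19 nt, A=8 T=5 G=4 C=2): length 19 ✓; Tm = 2·13 + 4·6 = 50°C ✓; 3' end ATC has 1 G/C ✓; longest run = 3 ✓ — passes.
Primer 5 (21 nt, A=7 T=6 G=4 C=4): length 21 ✓; Tm = 2·13 + 4·8 = 58°C ✓; 3' end ACA has 1 G/C ✓; longest run = 2 ✓ — passes.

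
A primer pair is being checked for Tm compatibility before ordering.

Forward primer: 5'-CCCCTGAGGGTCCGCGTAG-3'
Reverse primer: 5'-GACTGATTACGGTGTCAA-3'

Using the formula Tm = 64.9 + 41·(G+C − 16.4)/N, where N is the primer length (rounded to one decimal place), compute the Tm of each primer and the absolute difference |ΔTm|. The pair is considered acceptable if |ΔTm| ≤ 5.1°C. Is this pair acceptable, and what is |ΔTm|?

Forward: G+C = 14, N = 19 → Tm = 64.9 + 41·(14 − 16.4)/19 = 59.7°C.
Reverse: G+C = 8, N = 18 → Tm = 64.9 + 41·(8 − 16.4)/18 = 45.8°C.
|ΔTm| = |59.7 − 45.8| = 13.9°C, > 5.1°C.

|ΔTm| = 13.9°C; the pair is not acceptable.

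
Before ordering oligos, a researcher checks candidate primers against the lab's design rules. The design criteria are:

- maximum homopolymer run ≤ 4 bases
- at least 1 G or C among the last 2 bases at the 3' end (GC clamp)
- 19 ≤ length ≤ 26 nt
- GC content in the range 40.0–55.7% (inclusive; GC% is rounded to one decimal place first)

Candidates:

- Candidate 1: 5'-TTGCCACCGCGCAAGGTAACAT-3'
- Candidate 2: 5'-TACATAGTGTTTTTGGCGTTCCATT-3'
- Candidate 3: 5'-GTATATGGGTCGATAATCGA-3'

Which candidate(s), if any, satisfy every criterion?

Candidate 3 only.

Candidate 1 (22 nt, A=6 T=4 G=5 C=7): longest run = 2 ✓; 3' end AT has 0 G/C, need ≥1 ✗; length 22 ✓; GC 12/22 = 54.5% ✓ — fails.
Candidate 2 (25 nt, A=4 T=12 G=5 C=4): longest run = 5, exceeds 4 ✗; 3' end TT has 0 G/C, need ≥1 ✗; length 25 ✓; GC 9/25 = 36.0%, outside 40.0–55.7% ✗ — fails.
Candidate 3 (20 nt, A=6 T=6 G=6 C=2): longest run = 3 ✓; 3' end GA has 1 G/C ✓; length 20 ✓; GC 8/20 = 40.0% ✓ — passes.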